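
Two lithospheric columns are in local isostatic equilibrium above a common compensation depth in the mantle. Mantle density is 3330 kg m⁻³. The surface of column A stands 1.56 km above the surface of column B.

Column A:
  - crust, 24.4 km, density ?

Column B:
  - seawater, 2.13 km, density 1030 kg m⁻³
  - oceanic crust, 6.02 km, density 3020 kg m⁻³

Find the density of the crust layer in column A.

2840 kg m⁻³

Take the compensation level at the base of the deeper column (depth z_c below the surface of column A) and equate Σ ρ_i t_i down to z_c; mantle fills any gap and the z_c terms cancel.
Column A: 24.4×ρ + (z_c − 24.4)×3330
Column B: 1.56×0 + 2.13×1030 + 6.02×3020 + (z_c − 1.56 − 8.15)×3330
The z_c×3330 term appears on both sides and cancels. Collect the known terms of each column as K = Σ(ρt)_known − 3330 × (depth of known layers): K_A = 0 − 3330×24.4 = −81252; K_B = 20374.3 − 3330×(1.56 + 8.15) = −11960.
Balance: K_A + 24.4×ρ = K_B, so ρ = (K_B − K_A)/24.4 = 69292/24.4 = 2840 kg m⁻³.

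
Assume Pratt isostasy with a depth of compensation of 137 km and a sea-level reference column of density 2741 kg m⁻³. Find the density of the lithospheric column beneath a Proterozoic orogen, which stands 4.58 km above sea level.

Pratt balance: ρ_ref D = ρ (D + h).
ρ = ρ_ref D/(D + h) = 2741 × 137 km/(137 km + 4.58 km) = 2650 kg m⁻³.

2650 kg m⁻³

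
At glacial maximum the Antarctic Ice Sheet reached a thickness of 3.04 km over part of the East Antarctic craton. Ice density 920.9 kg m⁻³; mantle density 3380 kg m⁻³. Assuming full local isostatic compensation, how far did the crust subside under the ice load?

0.828 km

Balancing pressure at the compensation depth: the ice load ρ_ice t is balanced by mantle displaced below, ρ_m s.
s = t ρ_ice / ρ_m = 3.04 km × 920.9/3380 = 0.828 km.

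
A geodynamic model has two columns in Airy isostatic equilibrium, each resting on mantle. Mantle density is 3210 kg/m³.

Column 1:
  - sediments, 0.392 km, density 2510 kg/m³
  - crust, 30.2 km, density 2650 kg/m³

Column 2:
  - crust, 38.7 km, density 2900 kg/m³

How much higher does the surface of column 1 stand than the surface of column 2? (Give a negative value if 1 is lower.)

1.62 km

For any compensation level in the mantle, the mantle terms cancel and isostasy reduces to e = (Σt_1 − Σt_2) − (Σ(ρt)_1 − Σ(ρt)_2) / ρ_m.
Σt_1 = 30.592 km; Σt_2 = 38.7 km; Σ(ρt)_1 = 81013.92; Σ(ρt)_2 = 112230 (in km·kg/m³).
e = (30.592 − 38.7) − (81013.92 − 112230) / 3210 = 1.62 km.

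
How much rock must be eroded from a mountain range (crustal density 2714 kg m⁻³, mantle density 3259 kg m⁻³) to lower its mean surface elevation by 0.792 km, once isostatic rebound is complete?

Net drop Δ = e − u = e − e ρ_c/ρ_m = e (ρ_m − ρ_c)/ρ_m.
e = Δ ρ_m/(ρ_m − ρ_c) = 0.792 km × 3259/545 = 4.74 km.

4.74 km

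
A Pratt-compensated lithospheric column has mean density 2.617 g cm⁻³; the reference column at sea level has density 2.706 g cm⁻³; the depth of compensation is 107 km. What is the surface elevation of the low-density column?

ρ_ref D = ρ (D + h) → h = D (ρ_ref − ρ)/ρ.
h = 107 km × (2.706 − 2.617)/2.617 = 3.64 km.

3.64 km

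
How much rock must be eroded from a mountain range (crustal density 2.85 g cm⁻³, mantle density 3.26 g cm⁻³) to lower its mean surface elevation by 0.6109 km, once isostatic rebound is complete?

4.86 km

Net drop Δ = e − u = e − e ρ_c/ρ_m = e (ρ_m − ρ_c)/ρ_m.
e = Δ ρ_m/(ρ_m − ρ_c) = 0.6109 km × 3.26/0.41 = 4.86 km.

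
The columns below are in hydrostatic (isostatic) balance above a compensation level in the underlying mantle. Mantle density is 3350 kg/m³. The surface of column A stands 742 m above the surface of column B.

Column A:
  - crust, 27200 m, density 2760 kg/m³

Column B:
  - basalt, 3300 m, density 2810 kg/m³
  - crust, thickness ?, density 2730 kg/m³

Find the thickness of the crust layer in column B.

19000 m

Take the compensation level at the base of the deeper column (depth z_c below the surface of column A) and equate Σ ρ_i t_i down to z_c; mantle fills any gap and the z_c terms cancel.
Column A: 27200×2760 + (z_c − 27200)×3350
Column B: 742×0 + 3300×2810 + x×2730 + (z_c − 742 − 3300 − x)×3350
The z_c×3350 term appears on both sides and cancels. Collect the known terms of each column as K = Σ(ρt)_known − 3350 × (depth of known layers): K_A = 75072000 − 3350×27200 = −16048000; K_B = 9273000 − 3350×(742 + 3300) = −4267700.
Balance: K_A = K_B − x×(3350 − 2730), so x = (K_B − K_A)/(3350 − 2730) = 11780300/620 = 19000 m.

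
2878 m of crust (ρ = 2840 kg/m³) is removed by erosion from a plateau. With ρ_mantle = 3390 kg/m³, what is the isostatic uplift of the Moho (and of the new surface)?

Unloading: uplift u = e ρ_c/ρ_m = 2878 m × 2840/3390 = 2410 m.

2410 m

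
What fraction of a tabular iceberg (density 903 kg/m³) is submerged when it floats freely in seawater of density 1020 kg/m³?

Submerged fraction = ρ_obj/ρ_fluid = 903/1020 = 0.885.

0.885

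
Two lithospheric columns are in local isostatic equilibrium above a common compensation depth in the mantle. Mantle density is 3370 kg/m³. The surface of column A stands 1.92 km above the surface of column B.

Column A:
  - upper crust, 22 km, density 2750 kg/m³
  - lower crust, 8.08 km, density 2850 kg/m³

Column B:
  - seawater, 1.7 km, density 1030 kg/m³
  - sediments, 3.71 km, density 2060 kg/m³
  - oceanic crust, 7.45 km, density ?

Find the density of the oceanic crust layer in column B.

Take the compensation level at the base of the deeper column (depth z_c below the surface of column A) and equate Σ ρ_i t_i down to z_c; mantle fills any gap and the z_c terms cancel.
Column A: 22×2750 + 8.08×2850 + (z_c − 30.08)×3370
Column B: 1.92×0 + 1.7×1030 + 3.71×2060 + 7.45×ρ + (z_c − 1.92 − 12.86)×3370
The z_c×3370 term appears on both sides and cancels. Collect the known terms of each column as K = Σ(ρt)_known − 3370 × (depth of known layers): K_A = 83528 − 3370×30.08 = −17841.6; K_B = 9393.6 − 3370×(1.92 + 12.86) = −40415.
Balance: K_A = K_B + 7.45×ρ, so ρ = (K_A − K_B)/7.45 = 22573.4/7.45 = 3030 kg/m³.

3030 kg/m³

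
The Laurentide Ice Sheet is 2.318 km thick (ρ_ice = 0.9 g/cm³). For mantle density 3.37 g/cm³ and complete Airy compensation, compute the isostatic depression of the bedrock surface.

Balancing pressure at the compensation depth: the ice load ρ_ice t is balanced by mantle displaced below, ρ_m s.
s = t ρ_ice / ρ_m = 2.318 km × 0.9/3.37 = 0.619 km.

0.619 km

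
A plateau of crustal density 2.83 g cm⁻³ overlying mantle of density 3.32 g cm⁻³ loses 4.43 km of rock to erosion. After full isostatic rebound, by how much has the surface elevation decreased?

Rebound u = e ρ_c/ρ_m = 4.43 km × 2.83/3.32 = 3.776 km.
Net surface drop = e − u = 4.43 km − 3.776 km = e (ρ_m − ρ_c)/ρ_m = 0.654 km.

0.654 km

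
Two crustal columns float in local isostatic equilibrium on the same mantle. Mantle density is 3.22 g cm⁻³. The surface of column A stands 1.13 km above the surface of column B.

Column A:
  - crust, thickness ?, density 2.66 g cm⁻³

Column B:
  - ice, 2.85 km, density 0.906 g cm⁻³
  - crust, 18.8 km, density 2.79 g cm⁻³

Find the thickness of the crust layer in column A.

Take the compensation level at the base of the deeper column (depth z_c below the surface of column A) and equate Σ ρ_i t_i down to z_c; mantle fills any gap and the z_c terms cancel.
Column A: x×2.66 + (z_c − 0 − x)×3.22
Column B: 1.13×0 + 2.85×0.906 + 18.8×2.79 + (z_c − 1.13 − 21.65)×3.22
The z_c×3.22 term appears on both sides and cancels. Collect the known terms of each column as K = Σ(ρt)_known − 3.22 × (depth of known layers): K_A = 0 − 3.22×0 = 0; K_B = 55.0341 − 3.22×(1.13 + 21.65) = −18.3175.
Balance: K_A − x×(3.22 − 2.66) = K_B, so x = (K_A − K_B)/(3.22 − 2.66) = 18.3175/0.56 = 32.7 km.

32.7 km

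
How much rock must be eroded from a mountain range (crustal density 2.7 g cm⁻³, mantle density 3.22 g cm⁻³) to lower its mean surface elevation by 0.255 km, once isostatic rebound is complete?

Net drop Δ = e − u = e − e ρ_c/ρ_m = e (ρ_m − ρ_c)/ρ_m.
e = Δ ρ_m/(ρ_m − ρ_c) = 0.255 km × 3.22/0.52 = 1.58 km.

1.58 km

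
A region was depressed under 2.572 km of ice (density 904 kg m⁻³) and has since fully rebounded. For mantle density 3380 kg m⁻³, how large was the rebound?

Removing the load lets mantle flow back in; uplift u satisfies ρ_ice t = ρ_m u.
u = t ρ_ice/ρ_m = 2.572 km × 904/3380 = 0.688 km.

0.688 km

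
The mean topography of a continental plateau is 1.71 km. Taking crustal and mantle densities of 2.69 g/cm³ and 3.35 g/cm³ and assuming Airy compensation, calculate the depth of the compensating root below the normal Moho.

Isostatic balance requires: the weight of the topography is balanced by the buoyancy of the root, ρ_c h = (ρ_m − ρ_c) r.
r = h · ρ_c / (ρ_m − ρ_c) = 1.71 km × 2.69 / (3.35 − 2.69) = 6.97 km.

6.97 km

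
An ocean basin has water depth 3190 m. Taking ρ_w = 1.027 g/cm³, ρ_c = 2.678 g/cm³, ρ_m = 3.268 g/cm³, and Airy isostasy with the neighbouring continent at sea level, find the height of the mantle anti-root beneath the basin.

8930 m

Equating mass per unit area of the two columns: replacing crust with seawater at the top is compensated by replacing crust with mantle at the base: d (ρ_c − ρ_w) = a (ρ_m − ρ_c).
a = d (ρ_c − ρ_w)/(ρ_m − ρ_c) = 3190 m × 1.651/0.59 = 8930 m.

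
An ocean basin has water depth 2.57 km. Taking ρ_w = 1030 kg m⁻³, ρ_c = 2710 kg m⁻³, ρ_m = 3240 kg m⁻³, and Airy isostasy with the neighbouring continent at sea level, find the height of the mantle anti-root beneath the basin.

8.15 km

In Airy isostatic equilibrium: replacing crust with seawater at the top is compensated by replacing crust with mantle at the base: d (ρ_c − ρ_w) = a (ρ_m − ρ_c).
a = d (ρ_c − ρ_w)/(ρ_m − ρ_c) = 2.57 km × 1680/530 = 8.15 km.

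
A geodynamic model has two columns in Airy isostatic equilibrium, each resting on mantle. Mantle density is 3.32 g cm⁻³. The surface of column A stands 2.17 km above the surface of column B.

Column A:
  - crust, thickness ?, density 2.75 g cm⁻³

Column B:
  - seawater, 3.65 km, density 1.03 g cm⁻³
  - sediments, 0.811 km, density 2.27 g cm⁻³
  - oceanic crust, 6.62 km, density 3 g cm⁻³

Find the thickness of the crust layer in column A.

Take the compensation level at the base of the deeper column (depth z_c below the surface of column A) and equate Σ ρ_i t_i down to z_c; mantle fills any gap and the z_c terms cancel.
Column A: x×2.75 + (z_c − 0 − x)×3.32
Column B: 2.17×0 + 3.65×1.03 + 0.811×2.27 + 6.62×3 + (z_c − 2.17 − 11.081)×3.32
The z_c×3.32 term appears on both sides and cancels. Collect the known terms of each column as K = Σ(ρt)_known − 3.32 × (depth of known layers): K_A = 0 − 3.32×0 = 0; K_B = 25.46047 − 3.32×(2.17 + 11.081) = −18.53285.
Balance: K_A − x×(3.32 − 2.75) = K_B, so x = (K_A − K_B)/(3.32 − 2.75) = 18.5328/0.57 = 32.5 km.

32.5 km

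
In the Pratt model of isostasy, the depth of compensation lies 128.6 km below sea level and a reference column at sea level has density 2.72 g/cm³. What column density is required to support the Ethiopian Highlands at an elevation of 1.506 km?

2.69 g/cm³

Pratt balance: ρ_ref D = ρ (D + h).
ρ = ρ_ref D/(D + h) = 2.72 × 128.6 km/(128.6 km + 1.506 km) = 2.69 g/cm³.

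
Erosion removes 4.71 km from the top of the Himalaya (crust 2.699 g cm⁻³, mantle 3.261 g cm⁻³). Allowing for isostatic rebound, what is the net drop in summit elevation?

Rebound u = e ρ_c/ρ_m = 4.71 km × 2.699/3.261 = 3.898 km.
Net surface drop = e − u = 4.71 km − 3.898 km = e (ρ_m − ρ_c)/ρ_m = 0.812 km.

0.812 km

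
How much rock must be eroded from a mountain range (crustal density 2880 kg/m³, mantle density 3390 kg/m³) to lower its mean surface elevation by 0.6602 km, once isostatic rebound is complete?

Net drop Δ = e − u = e − e ρ_c/ρ_m = e (ρ_m − ρ_c)/ρ_m.
e = Δ ρ_m/(ρ_m − ρ_c) = 0.6602 km × 3390/510 = 4.39 km.

4.39 km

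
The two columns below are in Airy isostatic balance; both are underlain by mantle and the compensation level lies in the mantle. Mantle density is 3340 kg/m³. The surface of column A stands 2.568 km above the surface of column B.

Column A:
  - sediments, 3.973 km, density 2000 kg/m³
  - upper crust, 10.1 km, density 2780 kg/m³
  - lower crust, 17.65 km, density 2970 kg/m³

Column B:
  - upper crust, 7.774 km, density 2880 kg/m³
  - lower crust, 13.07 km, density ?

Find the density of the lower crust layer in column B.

Take the compensation level at the base of the deeper column (depth z_c below the surface of column A) and equate Σ ρ_i t_i down to z_c; mantle fills any gap and the z_c terms cancel.
Column A: 3.973×2000 + 10.1×2780 + 17.65×2970 + (z_c − 31.723)×3340
Column B: 2.568×0 + 7.774×2880 + 13.07×ρ + (z_c − 2.568 − 20.844)×3340
The z_c×3340 term appears on both sides and cancels. Collect the known terms of each column as K = Σ(ρt)_known − 3340 × (depth of known layers): K_A = 88444.5 − 3340×31.723 = −17510.32; K_B = 22389.12 − 3340×(2.568 + 20.844) = −55806.96.
Balance: K_A = K_B + 13.07×ρ, so ρ = (K_A − K_B)/13.07 = 38296.6/13.07 = 2930 kg/m³.

2930 kg/m³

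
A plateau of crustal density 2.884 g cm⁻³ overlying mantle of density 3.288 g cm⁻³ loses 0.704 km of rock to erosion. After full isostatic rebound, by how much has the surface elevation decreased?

0.0865 km

Rebound u = e ρ_c/ρ_m = 0.704 km × 2.884/3.288 = 0.6175 km.
Net surface drop = e − u = 0.704 km − 0.6175 km = e (ρ_m − ρ_c)/ρ_m = 0.0865 km.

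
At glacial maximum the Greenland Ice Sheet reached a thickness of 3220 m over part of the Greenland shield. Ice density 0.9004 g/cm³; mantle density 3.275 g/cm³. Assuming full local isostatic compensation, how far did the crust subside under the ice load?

Equating mass per unit area of the two columns: the ice load ρ_ice t is balanced by mantle displaced below, ρ_m s.
s = t ρ_ice / ρ_m = 3220 m × 0.9004/3.275 = 885 m.

885 m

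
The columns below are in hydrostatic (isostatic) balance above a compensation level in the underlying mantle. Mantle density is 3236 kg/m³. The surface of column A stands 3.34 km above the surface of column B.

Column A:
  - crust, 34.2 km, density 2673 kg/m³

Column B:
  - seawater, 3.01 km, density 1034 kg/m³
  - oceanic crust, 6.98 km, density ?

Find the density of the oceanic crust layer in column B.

2980 kg/m³

Take the compensation level at the base of the deeper column (depth z_c below the surface of column A) and equate Σ ρ_i t_i down to z_c; mantle fills any gap and the z_c terms cancel.
Column A: 34.2×2673 + (z_c − 34.2)×3236
Column B: 3.34×0 + 3.01×1034 + 6.98×ρ + (z_c − 3.34 − 9.99)×3236
The z_c×3236 term appears on both sides and cancels. Collect the known terms of each column as K = Σ(ρt)_known − 3236 × (depth of known layers): K_A = 91416.6 − 3236×34.2 = −19254.6; K_B = 3112.34 − 3236×(3.34 + 9.99) = −40023.54.
Balance: K_A = K_B + 6.98×ρ, so ρ = (K_A − K_B)/6.98 = 20768.9/6.98 = 2980 kg/m³.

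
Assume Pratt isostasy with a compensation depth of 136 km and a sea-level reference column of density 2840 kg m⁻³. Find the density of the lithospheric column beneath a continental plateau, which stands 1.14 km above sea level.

Pratt balance: ρ_ref D = ρ (D + h).
ρ = ρ_ref D/(D + h) = 2840 × 136 km/(136 km + 1.14 km) = 2820 kg m⁻³.

2820 kg m⁻³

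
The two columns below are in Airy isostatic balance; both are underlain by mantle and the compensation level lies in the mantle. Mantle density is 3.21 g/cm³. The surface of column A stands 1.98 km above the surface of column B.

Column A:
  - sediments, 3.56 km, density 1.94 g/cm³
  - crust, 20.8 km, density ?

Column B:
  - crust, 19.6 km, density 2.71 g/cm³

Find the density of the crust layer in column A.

Take the compensation level at the base of the deeper column (depth z_c below the surface of column A) and equate Σ ρ_i t_i down to z_c; mantle fills any gap and the z_c terms cancel.
Column A: 3.56×1.94 + 20.8×ρ + (z_c − 24.36)×3.21
Column B: 1.98×0 + 19.6×2.71 + (z_c − 1.98 − 19.6)×3.21
The z_c×3.21 term appears on both sides and cancels. Collect the known terms of each column as K = Σ(ρt)_known − 3.21 × (depth of known layers): K_A = 6.9064 − 3.21×24.36 = −71.2892; K_B = 53.116 − 3.21×(1.98 + 19.6) = −16.1558.
Balance: K_A + 20.8×ρ = K_B, so ρ = (K_B − K_A)/20.8 = 55.1334/20.8 = 2.65 g/cm³.

2.65 g/cm³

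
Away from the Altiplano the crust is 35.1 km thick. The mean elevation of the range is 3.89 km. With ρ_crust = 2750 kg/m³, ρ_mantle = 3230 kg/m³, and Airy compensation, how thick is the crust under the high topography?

61.3 km

Root depth r = h ρ_c / (ρ_m − ρ_c) = 3.89 km × 2750 / 480 = 22.29 km.
Total thickness = T + h + r = 35.1 km + 3.89 km + 22.29 km = 61.3 km.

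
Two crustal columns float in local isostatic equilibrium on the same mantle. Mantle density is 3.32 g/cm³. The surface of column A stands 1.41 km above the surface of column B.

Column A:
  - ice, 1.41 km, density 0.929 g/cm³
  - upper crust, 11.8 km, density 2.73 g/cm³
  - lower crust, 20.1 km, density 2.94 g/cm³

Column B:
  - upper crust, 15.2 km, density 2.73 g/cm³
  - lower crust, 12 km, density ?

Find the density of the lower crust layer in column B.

Take the compensation level at the base of the deeper column (depth z_c below the surface of column A) and equate Σ ρ_i t_i down to z_c; mantle fills any gap and the z_c terms cancel.
Column A: 1.41×0.929 + 11.8×2.73 + 20.1×2.94 + (z_c − 33.31)×3.32
Column B: 1.41×0 + 15.2×2.73 + 12×ρ + (z_c − 1.41 − 27.2)×3.32
The z_c×3.32 term appears on both sides and cancels. Collect the known terms of each column as K = Σ(ρt)_known − 3.32 × (depth of known layers): K_A = 92.61789 − 3.32×33.31 = −17.97131; K_B = 41.496 − 3.32×(1.41 + 27.2) = −53.4892.
Balance: K_A = K_B + 12×ρ, so ρ = (K_A − K_B)/12 = 35.5179/12 = 2.96 g/cm³.

2.96 g/cm³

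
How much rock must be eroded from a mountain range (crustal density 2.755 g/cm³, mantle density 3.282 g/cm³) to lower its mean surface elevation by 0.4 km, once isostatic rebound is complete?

Net drop Δ = e − u = e − e ρ_c/ρ_m = e (ρ_m − ρ_c)/ρ_m.
e = Δ ρ_m/(ρ_m − ρ_c) = 0.4 km × 3.282/0.527 = 2.49 km.

2.49 km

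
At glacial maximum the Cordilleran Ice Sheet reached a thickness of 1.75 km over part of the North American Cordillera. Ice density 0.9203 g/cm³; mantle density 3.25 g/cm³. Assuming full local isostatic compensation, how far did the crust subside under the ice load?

0.496 km

Equating mass per unit area of the two columns: the ice load ρ_ice t is balanced by mantle displaced below, ρ_m s.
s = t ρ_ice / ρ_m = 1.75 km × 0.9203/3.25 = 0.496 km.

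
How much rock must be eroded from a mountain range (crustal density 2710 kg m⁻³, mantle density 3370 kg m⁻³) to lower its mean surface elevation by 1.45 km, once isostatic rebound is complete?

Net drop Δ = e − u = e − e ρ_c/ρ_m = e (ρ_m − ρ_c)/ρ_m.
e = Δ ρ_m/(ρ_m − ρ_c) = 1.45 km × 3370/660 = 7.4 km.

7.4 km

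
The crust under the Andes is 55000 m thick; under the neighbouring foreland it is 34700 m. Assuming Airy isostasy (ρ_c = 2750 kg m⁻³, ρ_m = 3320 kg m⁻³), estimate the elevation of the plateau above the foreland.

3490 m

Excess crust Δ = 55000 m − 34700 m = 20300 m, split between elevation h and root r with h + r = Δ.
Airy balance ρ_c h = (ρ_m − ρ_c) r gives r = h ρ_c/(ρ_m − ρ_c), so h (1 + ρ_c/(ρ_m − ρ_c)) = Δ, i.e. h = Δ (ρ_m − ρ_c)/ρ_m.
h = 20300 m × 570/3320 = 3490 m.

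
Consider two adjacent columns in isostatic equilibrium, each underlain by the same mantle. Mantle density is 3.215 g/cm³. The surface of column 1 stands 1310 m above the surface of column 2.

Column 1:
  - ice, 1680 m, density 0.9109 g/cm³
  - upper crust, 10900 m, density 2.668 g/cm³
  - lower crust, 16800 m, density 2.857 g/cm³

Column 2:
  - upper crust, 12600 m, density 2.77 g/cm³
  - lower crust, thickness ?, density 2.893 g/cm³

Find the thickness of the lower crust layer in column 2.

Take the compensation level at the base of the deeper column (depth z_c below the surface of column 1) and equate Σ ρ_i t_i down to z_c; mantle fills any gap and the z_c terms cancel.
Column 1: 1680×0.9109 + 10900×2.668 + 16800×2.857 + (z_c − 29380)×3.215
Column 2: 1310×0 + 12600×2.77 + x×2.893 + (z_c − 1310 − 12600 − x)×3.215
The z_c×3.215 term appears on both sides and cancels. Collect the known terms of each column as K = Σ(ρt)_known − 3.215 × (depth of known layers): K_1 = 78609.112 − 3.215×29380 = −15847.588; K_2 = 34902 − 3.215×(1310 + 12600) = −9818.65.
Balance: K_1 = K_2 − x×(3.215 − 2.893), so x = (K_2 − K_1)/(3.215 − 2.893) = 6028.94/0.322 = 18700 m.

18700 m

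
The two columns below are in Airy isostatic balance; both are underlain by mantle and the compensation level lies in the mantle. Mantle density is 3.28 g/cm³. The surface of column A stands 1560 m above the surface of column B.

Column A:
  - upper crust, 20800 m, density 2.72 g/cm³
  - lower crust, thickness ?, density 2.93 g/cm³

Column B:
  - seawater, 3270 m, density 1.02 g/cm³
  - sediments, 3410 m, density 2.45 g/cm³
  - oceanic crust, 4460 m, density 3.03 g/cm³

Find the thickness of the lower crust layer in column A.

Take the compensation level at the base of the deeper column (depth z_c below the surface of column A) and equate Σ ρ_i t_i down to z_c; mantle fills any gap and the z_c terms cancel.
Column A: 20800×2.72 + x×2.93 + (z_c − 20800 − x)×3.28
Column B: 1560×0 + 3270×1.02 + 3410×2.45 + 4460×3.03 + (z_c − 1560 − 11140)×3.28
The z_c×3.28 term appears on both sides and cancels. Collect the known terms of each column as K = Σ(ρt)_known − 3.28 × (depth of known layers): K_A = 56576 − 3.28×20800 = −11648; K_B = 25203.7 − 3.28×(1560 + 11140) = −16452.3.
Balance: K_A − x×(3.28 − 2.93) = K_B, so x = (K_A − K_B)/(3.28 − 2.93) = 4804.3/0.35 = 13700 m.

13700 m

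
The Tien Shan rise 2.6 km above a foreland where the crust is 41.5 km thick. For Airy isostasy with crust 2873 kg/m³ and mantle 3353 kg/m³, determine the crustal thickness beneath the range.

Root depth r = h ρ_c / (ρ_m − ρ_c) = 2.6 km × 2873 / 480 = 15.56 km.
Total thickness = T + h + r = 41.5 km + 2.6 km + 15.56 km = 59.7 km.

59.7 km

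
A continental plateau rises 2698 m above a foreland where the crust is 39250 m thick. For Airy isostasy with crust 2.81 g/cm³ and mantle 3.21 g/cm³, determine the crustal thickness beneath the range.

60900 m

Root depth r = h ρ_c / (ρ_m − ρ_c) = 2698 m × 2.81 / 0.4 = 18950 m.
Total thickness = T + h + r = 39250 m + 2698 m + 18950 m = 60900 m.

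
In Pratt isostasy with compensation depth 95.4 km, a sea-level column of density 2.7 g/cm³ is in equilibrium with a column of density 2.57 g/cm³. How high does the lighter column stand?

ρ_ref D = ρ (D + h) → h = D (ρ_ref − ρ)/ρ.
h = 95.4 km × (2.7 − 2.57)/2.57 = 4.83 km.

4.83 km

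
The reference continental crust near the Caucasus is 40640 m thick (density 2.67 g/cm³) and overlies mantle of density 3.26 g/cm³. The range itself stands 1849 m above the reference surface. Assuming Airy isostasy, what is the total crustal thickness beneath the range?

50900 m

Root depth r = h ρ_c / (ρ_m − ρ_c) = 1849 m × 2.67 / 0.59 = 8368 m.
Total thickness = T + h + r = 40640 m + 1849 m + 8368 m = 50900 m.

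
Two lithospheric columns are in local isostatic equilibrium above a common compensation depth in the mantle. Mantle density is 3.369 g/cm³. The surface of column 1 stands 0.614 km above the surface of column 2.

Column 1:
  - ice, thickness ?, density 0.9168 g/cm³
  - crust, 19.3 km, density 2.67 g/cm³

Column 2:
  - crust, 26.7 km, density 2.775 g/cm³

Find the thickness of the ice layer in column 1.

1.81 km

Take the compensation level at the base of the deeper column (depth z_c below the surface of column 1) and equate Σ ρ_i t_i down to z_c; mantle fills any gap and the z_c terms cancel.
Column 1: x×0.9168 + 19.3×2.67 + (z_c − 19.3 − x)×3.369
Column 2: 0.614×0 + 26.7×2.775 + (z_c − 0.614 − 26.7)×3.369
The z_c×3.369 term appears on both sides and cancels. Collect the known terms of each column as K = Σ(ρt)_known − 3.369 × (depth of known layers): K_1 = 51.531 − 3.369×19.3 = −13.4907; K_2 = 74.0925 − 3.369×(0.614 + 26.7) = −17.928366.
Balance: K_1 − x×(3.369 − 0.9168) = K_2, so x = (K_1 − K_2)/(3.369 − 0.9168) = 4.43767/2.4522 = 1.81 km.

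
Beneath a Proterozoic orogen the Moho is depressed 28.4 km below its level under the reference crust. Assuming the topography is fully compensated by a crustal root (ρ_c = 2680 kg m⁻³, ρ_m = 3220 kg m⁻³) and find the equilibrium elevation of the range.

Equating mass per unit area of the two columns: ρ_c h = (ρ_m − ρ_c) r.
h = r (ρ_m − ρ_c) / ρ_c = 28.4 km × (3220 − 2680) / 2680 = 5.72 km.

5.72 km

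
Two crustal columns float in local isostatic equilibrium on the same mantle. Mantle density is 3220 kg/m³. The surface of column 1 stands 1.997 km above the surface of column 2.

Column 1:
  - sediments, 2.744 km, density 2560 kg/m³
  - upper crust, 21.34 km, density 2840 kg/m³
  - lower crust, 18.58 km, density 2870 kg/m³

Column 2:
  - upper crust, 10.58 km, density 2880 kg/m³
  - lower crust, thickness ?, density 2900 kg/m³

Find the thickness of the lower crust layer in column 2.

20 km

Take the compensation level at the base of the deeper column (depth z_c below the surface of column 1) and equate Σ ρ_i t_i down to z_c; mantle fills any gap and the z_c terms cancel.
Column 1: 2.744×2560 + 21.34×2840 + 18.58×2870 + (z_c − 42.664)×3220
Column 2: 1.997×0 + 10.58×2880 + x×2900 + (z_c − 1.997 − 10.58 − x)×3220
The z_c×3220 term appears on both sides and cancels. Collect the known terms of each column as K = Σ(ρt)_known − 3220 × (depth of known layers): K_1 = 120954.84 − 3220×42.664 = −16423.24; K_2 = 30470.4 − 3220×(1.997 + 10.58) = −10027.54.
Balance: K_1 = K_2 − x×(3220 − 2900), so x = (K_2 − K_1)/(3220 − 2900) = 6395.7/320 = 20 km.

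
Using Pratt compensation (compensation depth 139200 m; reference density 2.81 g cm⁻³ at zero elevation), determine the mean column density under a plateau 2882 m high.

Pratt balance: ρ_ref D = ρ (D + h).
ρ = ρ_ref D/(D + h) = 2.81 × 139200 m/(139200 m + 2882 m) = 2.75 g cm⁻³.

2.75 g cm⁻³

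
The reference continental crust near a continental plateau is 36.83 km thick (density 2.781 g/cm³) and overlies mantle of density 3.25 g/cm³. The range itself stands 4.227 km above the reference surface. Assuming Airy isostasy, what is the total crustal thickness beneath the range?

Root depth r = h ρ_c / (ρ_m − ρ_c) = 4.227 km × 2.781 / 0.469 = 25.06 km.
Total thickness = T + h + r = 36.83 km + 4.227 km + 25.06 km = 66.1 km.

66.1 km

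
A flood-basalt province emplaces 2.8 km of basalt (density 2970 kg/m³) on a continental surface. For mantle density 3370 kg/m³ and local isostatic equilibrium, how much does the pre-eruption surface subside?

Subaerial loading: s = t ρ_load / ρ_m.
s = 2.8 km × 2970/3370 = 2.47 km.

2.47 km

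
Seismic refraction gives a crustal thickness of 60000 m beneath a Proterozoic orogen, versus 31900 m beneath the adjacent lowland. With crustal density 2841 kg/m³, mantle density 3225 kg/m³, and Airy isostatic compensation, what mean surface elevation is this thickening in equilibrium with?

3350 m

Excess crust Δ = 60000 m − 31900 m = 28100 m, split between elevation h and root r with h + r = Δ.
Airy balance ρ_c h = (ρ_m − ρ_c) r gives r = h ρ_c/(ρ_m − ρ_c), so h (1 + ρ_c/(ρ_m − ρ_c)) = Δ, i.e. h = Δ (ρ_m − ρ_c)/ρ_m.
h = 28100 m × 384/3225 = 3350 m.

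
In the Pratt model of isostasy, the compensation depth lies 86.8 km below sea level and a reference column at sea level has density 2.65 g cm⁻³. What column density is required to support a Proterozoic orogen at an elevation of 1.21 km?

2.61 g cm⁻³

Pratt balance: ρ_ref D = ρ (D + h).
ρ = ρ_ref D/(D + h) = 2.65 × 86.8 km/(86.8 km + 1.21 km) = 2.61 g cm⁻³.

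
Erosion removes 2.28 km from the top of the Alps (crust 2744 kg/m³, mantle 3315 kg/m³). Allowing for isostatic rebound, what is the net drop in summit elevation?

0.393 km

Rebound u = e ρ_c/ρ_m = 2.28 km × 2744/3315 = 1.887 km.
Net surface drop = e − u = 2.28 km − 1.887 km = e (ρ_m − ρ_c)/ρ_m = 0.393 km.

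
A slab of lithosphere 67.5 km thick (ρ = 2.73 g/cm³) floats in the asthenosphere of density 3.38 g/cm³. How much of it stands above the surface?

Floating equilibrium: submerged depth d = t ρ_obj/ρ_fluid = 67.5 km × 2.73/3.38 = 54.52 km.
Freeboard = t − d = 67.5 km − 54.52 km = 13 km.

13 km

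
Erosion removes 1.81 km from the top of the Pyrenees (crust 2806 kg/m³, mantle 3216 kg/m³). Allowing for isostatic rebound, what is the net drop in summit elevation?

0.231 km

Rebound u = e ρ_c/ρ_m = 1.81 km × 2806/3216 = 1.579 km.
Net surface drop = e − u = 1.81 km − 1.579 km = e (ρ_m − ρ_c)/ρ_m = 0.231 km.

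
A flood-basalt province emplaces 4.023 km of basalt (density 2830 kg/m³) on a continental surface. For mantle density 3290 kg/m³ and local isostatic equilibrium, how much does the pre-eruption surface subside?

3.46 km

Subaerial loading: s = t ρ_load / ρ_m.
s = 4.023 km × 2830/3290 = 3.46 km.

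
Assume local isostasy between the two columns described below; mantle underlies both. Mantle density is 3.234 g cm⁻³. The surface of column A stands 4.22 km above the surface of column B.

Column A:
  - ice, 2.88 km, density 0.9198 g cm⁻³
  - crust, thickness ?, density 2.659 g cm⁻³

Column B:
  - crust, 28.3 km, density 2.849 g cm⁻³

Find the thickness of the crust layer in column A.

Take the compensation level at the base of the deeper column (depth z_c below the surface of column A) and equate Σ ρ_i t_i down to z_c; mantle fills any gap and the z_c terms cancel.
Column A: 2.88×0.9198 + x×2.659 + (z_c − 2.88 − x)×3.234
Column B: 4.22×0 + 28.3×2.849 + (z_c − 4.22 − 28.3)×3.234
The z_c×3.234 term appears on both sides and cancels. Collect the known terms of each column as K = Σ(ρt)_known − 3.234 × (depth of known layers): K_A = 2.649024 − 3.234×2.88 = −6.664896; K_B = 80.6267 − 3.234×(4.22 + 28.3) = −24.54298.
Balance: K_A − x×(3.234 − 2.659) = K_B, so x = (K_A − K_B)/(3.234 − 2.659) = 17.8781/0.575 = 31.1 km.

31.1 km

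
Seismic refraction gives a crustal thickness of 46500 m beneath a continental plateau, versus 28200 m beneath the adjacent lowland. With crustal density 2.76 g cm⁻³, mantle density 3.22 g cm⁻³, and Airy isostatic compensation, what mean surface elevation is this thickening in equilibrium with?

2610 m

Excess crust Δ = 46500 m − 28200 m = 18300 m, split between elevation h and root r with h + r = Δ.
Airy balance ρ_c h = (ρ_m − ρ_c) r gives r = h ρ_c/(ρ_m − ρ_c), so h (1 + ρ_c/(ρ_m − ρ_c)) = Δ, i.e. h = Δ (ρ_m − ρ_c)/ρ_m.
h = 18300 m × 0.46/3.22 = 2610 m.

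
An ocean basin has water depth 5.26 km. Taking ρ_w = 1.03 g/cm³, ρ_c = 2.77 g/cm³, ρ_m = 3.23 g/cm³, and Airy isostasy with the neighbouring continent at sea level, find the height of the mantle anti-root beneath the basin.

Balancing pressure at the compensation depth: replacing crust with seawater at the top is compensated by replacing crust with mantle at the base: d (ρ_c − ρ_w) = a (ρ_m − ρ_c).
a = d (ρ_c − ρ_w)/(ρ_m − ρ_c) = 5.26 km × 1.74/0.46 = 19.9 km.

19.9 km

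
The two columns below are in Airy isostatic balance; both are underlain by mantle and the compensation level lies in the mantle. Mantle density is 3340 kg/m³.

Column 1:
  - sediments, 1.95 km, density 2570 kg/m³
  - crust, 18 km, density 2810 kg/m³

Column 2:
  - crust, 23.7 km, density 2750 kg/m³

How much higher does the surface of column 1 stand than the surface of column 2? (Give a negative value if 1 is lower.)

For any compensation level in the mantle, the mantle terms cancel and isostasy reduces to e = (Σt_1 − Σt_2) − (Σ(ρt)_1 − Σ(ρt)_2) / ρ_m.
Σt_1 = 19.95 km; Σt_2 = 23.7 km; Σ(ρt)_1 = 55591.5; Σ(ρt)_2 = 65175 (in km·kg/m³).
e = (19.95 − 23.7) − (55591.5 − 65175) / 3340 = −0.881 km.

−0.881 km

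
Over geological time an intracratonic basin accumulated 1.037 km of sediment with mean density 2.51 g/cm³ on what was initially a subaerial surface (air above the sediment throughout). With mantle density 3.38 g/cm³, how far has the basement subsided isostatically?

0.77 km

Subaerial load: s = t ρ_sed / ρ_m = 1.037 km × 2.51/3.38 = 0.77 km.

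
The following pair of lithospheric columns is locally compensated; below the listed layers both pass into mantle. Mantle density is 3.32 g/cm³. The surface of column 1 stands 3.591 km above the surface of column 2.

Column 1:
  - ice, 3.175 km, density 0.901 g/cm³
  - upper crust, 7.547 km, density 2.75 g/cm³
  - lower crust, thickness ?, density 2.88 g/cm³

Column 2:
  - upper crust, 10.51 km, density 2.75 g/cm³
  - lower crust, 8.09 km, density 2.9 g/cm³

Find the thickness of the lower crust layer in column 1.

Take the compensation level at the base of the deeper column (depth z_c below the surface of column 1) and equate Σ ρ_i t_i down to z_c; mantle fills any gap and the z_c terms cancel.
Column 1: 3.175×0.901 + 7.547×2.75 + x×2.88 + (z_c − 10.722 − x)×3.32
Column 2: 3.591×0 + 10.51×2.75 + 8.09×2.9 + (z_c − 3.591 − 18.6)×3.32
The z_c×3.32 term appears on both sides and cancels. Collect the known terms of each column as K = Σ(ρt)_known − 3.32 × (depth of known layers): K_1 = 23.614925 − 3.32×10.722 = −11.982115; K_2 = 52.3635 − 3.32×(3.591 + 18.6) = −21.31062.
Balance: K_1 − x×(3.32 − 2.88) = K_2, so x = (K_1 − K_2)/(3.32 − 2.88) = 9.3285/0.44 = 21.2 km.

21.2 km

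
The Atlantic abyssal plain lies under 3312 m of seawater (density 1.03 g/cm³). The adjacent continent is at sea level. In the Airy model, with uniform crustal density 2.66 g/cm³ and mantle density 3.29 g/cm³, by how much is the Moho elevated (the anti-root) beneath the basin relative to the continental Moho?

8570 m

Equating mass per unit area of the two columns: replacing crust with seawater at the top is compensated by replacing crust with mantle at the base: d (ρ_c − ρ_w) = a (ρ_m − ρ_c).
a = d (ρ_c − ρ_w)/(ρ_m − ρ_c) = 3312 m × 1.63/0.63 = 8570 m.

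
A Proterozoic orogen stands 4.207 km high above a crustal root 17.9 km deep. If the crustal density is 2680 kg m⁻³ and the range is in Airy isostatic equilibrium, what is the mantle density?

Airy balance: ρ_c h = (ρ_m − ρ_c) r → ρ_m = ρ_c (1 + h/r).
ρ_m = 2680 × (1 + 4.207 km/17.9 km) = 3310 kg m⁻³.

3310 kg m⁻³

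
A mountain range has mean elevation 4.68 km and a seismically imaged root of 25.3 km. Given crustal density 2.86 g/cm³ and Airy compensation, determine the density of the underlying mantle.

3.39 g/cm³

Airy balance: ρ_c h = (ρ_m − ρ_c) r → ρ_m = ρ_c (1 + h/r).
ρ_m = 2.86 × (1 + 4.68 km/25.3 km) = 3.39 g/cm³.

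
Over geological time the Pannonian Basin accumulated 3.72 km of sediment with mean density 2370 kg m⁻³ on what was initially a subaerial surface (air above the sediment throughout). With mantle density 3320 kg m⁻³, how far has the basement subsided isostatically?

2.66 km

Subaerial load: s = t ρ_sed / ρ_m = 3.72 km × 2370/3320 = 2.66 km.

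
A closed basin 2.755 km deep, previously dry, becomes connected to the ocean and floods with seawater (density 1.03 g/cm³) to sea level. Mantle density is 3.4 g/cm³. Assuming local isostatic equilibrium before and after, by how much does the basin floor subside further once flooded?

After flooding the water column is d + s deep. Its weight must equal the weight of mantle displaced by the extra subsidence s: (d + s) ρ_w = s ρ_m.
s = d ρ_w / (ρ_m − ρ_w) = 2.755 km × 1.03/(3.4 − 1.03) = 1.2 km.

1.2 km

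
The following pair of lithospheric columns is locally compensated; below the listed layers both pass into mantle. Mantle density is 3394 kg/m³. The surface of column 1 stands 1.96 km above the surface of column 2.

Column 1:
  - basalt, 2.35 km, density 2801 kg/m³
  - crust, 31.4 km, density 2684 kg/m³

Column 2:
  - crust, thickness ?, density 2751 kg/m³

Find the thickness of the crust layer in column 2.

Take the compensation level at the base of the deeper column (depth z_c below the surface of column 1) and equate Σ ρ_i t_i down to z_c; mantle fills any gap and the z_c terms cancel.
Column 1: 2.35×2801 + 31.4×2684 + (z_c − 33.75)×3394
Column 2: 1.96×0 + x×2751 + (z_c − 1.96 − 0 − x)×3394
The z_c×3394 term appears on both sides and cancels. Collect the known terms of each column as K = Σ(ρt)_known − 3394 × (depth of known layers): K_1 = 90859.95 − 3394×33.75 = −23687.55; K_2 = 0 − 3394×(1.96 + 0) = −6652.24.
Balance: K_1 = K_2 − x×(3394 − 2751), so x = (K_2 − K_1)/(3394 − 2751) = 17035.3/643 = 26.5 km.

26.5 km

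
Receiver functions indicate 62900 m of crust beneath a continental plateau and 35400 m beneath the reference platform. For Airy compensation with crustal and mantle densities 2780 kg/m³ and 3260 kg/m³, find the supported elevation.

4050 m

Excess crust Δ = 62900 m − 35400 m = 27500 m, split between elevation h and root r with h + r = Δ.
Airy balance ρ_c h = (ρ_m − ρ_c) r gives r = h ρ_c/(ρ_m − ρ_c), so h (1 + ρ_c/(ρ_m − ρ_c)) = Δ, i.e. h = Δ (ρ_m − ρ_c)/ρ_m.
h = 27500 m × 480/3260 = 4050 m.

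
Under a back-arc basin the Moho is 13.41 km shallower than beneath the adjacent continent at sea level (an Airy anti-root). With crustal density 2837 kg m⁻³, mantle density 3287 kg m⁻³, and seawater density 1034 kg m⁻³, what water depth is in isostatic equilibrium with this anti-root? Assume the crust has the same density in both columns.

3.35 km

Replacing a thickness d of crust by seawater at the top must be balanced by replacing crust with mantle at the base: d (ρ_c − ρ_w) = a (ρ_m − ρ_c).
d = a (ρ_m − ρ_c)/(ρ_c − ρ_w) = 13.41 km × 450/1803 = 3.35 km.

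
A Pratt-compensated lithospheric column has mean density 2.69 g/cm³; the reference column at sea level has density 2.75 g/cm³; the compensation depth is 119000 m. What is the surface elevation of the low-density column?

2650 m

ρ_ref D = ρ (D + h) → h = D (ρ_ref − ρ)/ρ.
h = 119000 m × (2.75 − 2.69)/2.69 = 2650 m.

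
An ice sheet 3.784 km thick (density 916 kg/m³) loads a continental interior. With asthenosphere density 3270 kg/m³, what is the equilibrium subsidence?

Equating mass per unit area of the two columns: the ice load ρ_ice t is balanced by mantle displaced below, ρ_m s.
s = t ρ_ice / ρ_m = 3.784 km × 916/3270 = 1.06 km.

1.06 km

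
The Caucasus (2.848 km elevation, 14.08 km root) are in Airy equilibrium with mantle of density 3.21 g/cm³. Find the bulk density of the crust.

2.67 g/cm³

ρ_c h = (ρ_m − ρ_c) r → ρ_c (h + r) = ρ_m r → ρ_c = ρ_m r / (h + r).
ρ_c = 3.21 × 14.08 km / (2.848 km + 14.08 km) = 2.67 g/cm³.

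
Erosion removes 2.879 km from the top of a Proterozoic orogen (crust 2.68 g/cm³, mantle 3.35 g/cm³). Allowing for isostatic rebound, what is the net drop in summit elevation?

0.576 km

Rebound u = e ρ_c/ρ_m = 2.879 km × 2.68/3.35 = 2.303 km.
Net surface drop = e − u = 2.879 km − 2.303 km = e (ρ_m − ρ_c)/ρ_m = 0.576 km.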